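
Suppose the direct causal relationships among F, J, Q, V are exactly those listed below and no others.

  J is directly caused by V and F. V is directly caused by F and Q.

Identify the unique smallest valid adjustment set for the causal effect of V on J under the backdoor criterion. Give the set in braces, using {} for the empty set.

Variables eligible for adjustment (non-descendants of V, excluding V and J): {F, Q}.
Backdoor paths from V to J:
  P1: V <- F -> J
The empty set is not sufficient: P1 (V <- F -> J) has no collider blocking it and no conditioned non-collider, so it is open.
Try {F}:
  P1: blocked at fork node F ∈ conditioning set.
{F} contains no descendant of V and blocks every backdoor path.
No other singleton works — e.g. {Q} leaves P1 open — so {F} is the unique smallest valid adjustment set.

{F}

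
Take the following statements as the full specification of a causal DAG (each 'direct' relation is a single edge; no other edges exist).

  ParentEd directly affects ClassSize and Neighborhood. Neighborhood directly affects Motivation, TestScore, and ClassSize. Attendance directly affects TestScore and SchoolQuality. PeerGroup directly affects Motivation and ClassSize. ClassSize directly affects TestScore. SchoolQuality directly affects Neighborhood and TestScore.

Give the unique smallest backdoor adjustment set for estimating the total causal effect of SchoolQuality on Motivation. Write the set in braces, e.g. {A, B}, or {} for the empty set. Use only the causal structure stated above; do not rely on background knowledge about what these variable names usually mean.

Variables eligible for adjustment (non-descendants of SchoolQuality, excluding SchoolQuality and Motivation): {Attendance, ParentEd, PeerGroup}.
Backdoor paths from SchoolQuality to Motivation:
  P1: SchoolQuality <- Attendance -> TestScore <- Neighborhood <- ParentEd -> ClassSize <- PeerGroup -> Motivation
  P2: SchoolQuality <- Attendance -> TestScore <- Neighborhood -> Motivation
  P3: SchoolQuality <- Attendance -> TestScore <- Neighborhood -> ClassSize <- PeerGroup -> Motivation
  P4: SchoolQuality <- Attendance -> TestScore <- ClassSize <- ParentEd -> Neighborhood -> Motivation
  P5: SchoolQuality <- Attendance -> TestScore <- ClassSize <- PeerGroup -> Motivation
  P6: SchoolQuality <- Attendance -> TestScore <- ClassSize <- Neighborhood -> Motivation
Each backdoor path contains an unconditioned collider, so every path is already blocked with the empty conditioning set:
  P1: blocked at collider TestScore (neither it nor any descendant is in the conditioning set).
  P2: blocked at collider TestScore (neither it nor any descendant is in the conditioning set).
  P3: blocked at collider TestScore (neither it nor any descendant is in the conditioning set).
  P4: blocked at collider TestScore (neither it nor any descendant is in the conditioning set).
  P5: blocked at collider TestScore (neither it nor any descendant is in the conditioning set).
  P6: blocked at collider TestScore (neither it nor any descendant is in the conditioning set).
The empty set is therefore the unique smallest valid set.

{}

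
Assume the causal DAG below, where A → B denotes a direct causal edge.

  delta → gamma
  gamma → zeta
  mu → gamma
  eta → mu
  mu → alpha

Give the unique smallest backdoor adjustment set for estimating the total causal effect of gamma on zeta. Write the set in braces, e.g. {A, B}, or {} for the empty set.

{}

Variables eligible for adjustment (non-descendants of gamma, excluding gamma and zeta): {alpha, delta, eta, mu}.
Backdoor paths from gamma to zeta:
  (none)
With no backdoor paths the empty set already satisfies the criterion, and it is trivially minimal.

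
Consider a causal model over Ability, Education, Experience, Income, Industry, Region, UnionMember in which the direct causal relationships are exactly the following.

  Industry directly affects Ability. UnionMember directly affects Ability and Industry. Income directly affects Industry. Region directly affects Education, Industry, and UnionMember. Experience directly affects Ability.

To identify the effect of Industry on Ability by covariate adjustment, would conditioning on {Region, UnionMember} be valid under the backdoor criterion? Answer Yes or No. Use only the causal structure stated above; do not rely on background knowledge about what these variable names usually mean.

Yes

Backdoor paths from Industry to Ability (paths whose first edge points into Industry):
  P1: Industry <- Region -> UnionMember -> Ability
  P2: Industry <- UnionMember -> Ability
Condition 1 (no descendant of Industry in the set): holds — descendants of Industry are {Ability}; none are in {Region, UnionMember}.
Condition 2 (every backdoor path blocked by {Region, UnionMember}):
  P1: blocked at fork node Region ∈ conditioning set.
  P2: blocked at fork node UnionMember ∈ conditioning set.
{Region, UnionMember} satisfies the backdoor criterion.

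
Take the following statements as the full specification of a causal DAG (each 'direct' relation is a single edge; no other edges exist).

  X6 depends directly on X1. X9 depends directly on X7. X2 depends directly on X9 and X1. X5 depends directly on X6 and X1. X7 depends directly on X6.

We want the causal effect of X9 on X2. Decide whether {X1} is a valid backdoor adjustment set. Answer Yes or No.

Backdoor paths from X9 to X2 (paths whose first edge points into X9):
  P1: X9 <- X7 <- X6 <- X1 -> X2
  P2: X9 <- X7 <- X6 -> X5 <- X1 -> X2
Condition 1 (no descendant of X9 in the set): holds — descendants of X9 are {X2}; none are in {X1}.
Condition 2 (every backdoor path blocked by {X1}):
  P1: blocked at fork node X1 ∈ conditioning set.
  P2: blocked at collider X5 (neither it nor any descendant is in the conditioning set).
{X1} satisfies the backdoor criterion.

Yes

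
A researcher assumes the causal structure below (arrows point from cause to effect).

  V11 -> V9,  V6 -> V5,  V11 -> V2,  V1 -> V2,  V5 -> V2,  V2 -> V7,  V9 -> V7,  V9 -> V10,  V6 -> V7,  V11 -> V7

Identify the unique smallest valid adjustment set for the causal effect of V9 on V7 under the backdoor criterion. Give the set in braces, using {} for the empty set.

Variables eligible for adjustment (non-descendants of V9, excluding V9 and V7): {V1, V11, V2, V5, V6}.
Backdoor paths from V9 to V7:
  P1: V9 <- V11 -> V2 <- V5 <- V6 -> V7
  P2: V9 <- V11 -> V2 -> V7
  P3: V9 <- V11 -> V7
The empty set is not sufficient: P2 (V9 <- V11 -> V2 -> V7) has no collider blocking it and no conditioned non-collider, so it is open.
Try {V11}:
  P1: blocked at fork node V11 ∈ conditioning set.
  P2: blocked at fork node V11 ∈ conditioning set.
  P3: blocked at fork node V11 ∈ conditioning set.
{V11} contains no descendant of V9 and blocks every backdoor path.
No other singleton works — e.g. {V1} leaves P2 open — so {V11} is the unique smallest valid adjustment set.

{V11}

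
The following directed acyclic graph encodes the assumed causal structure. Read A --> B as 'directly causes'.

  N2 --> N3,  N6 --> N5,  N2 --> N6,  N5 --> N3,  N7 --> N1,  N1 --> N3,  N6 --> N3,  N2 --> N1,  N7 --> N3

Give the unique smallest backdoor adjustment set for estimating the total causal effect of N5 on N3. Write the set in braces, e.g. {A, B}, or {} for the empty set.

Variables eligible for adjustment (non-descendants of N5, excluding N5 and N3): {N1, N2, N6, N7}.
Backdoor paths from N5 to N3:
  P1: N5 <- N6 <- N2 -> N1 <- N7 -> N3
  P2: N5 <- N6 <- N2 -> N1 -> N3
  P3: N5 <- N6 <- N2 -> N3
  P4: N5 <- N6 -> N3
The empty set is not sufficient: P2 (N5 <- N6 <- N2 -> N1 -> N3) has no collider blocking it and no conditioned non-collider, so it is open.
Try {N6}:
  P1: blocked at chain node N6 ∈ conditioning set.
  P2: blocked at chain node N6 ∈ conditioning set.
  P3: blocked at chain node N6 ∈ conditioning set.
  P4: blocked at fork node N6 ∈ conditioning set.
{N6} contains no descendant of N5 and blocks every backdoor path.
No other singleton works — e.g. {N2} leaves P4 open — so {N6} is the unique smallest valid adjustment set.

{N6}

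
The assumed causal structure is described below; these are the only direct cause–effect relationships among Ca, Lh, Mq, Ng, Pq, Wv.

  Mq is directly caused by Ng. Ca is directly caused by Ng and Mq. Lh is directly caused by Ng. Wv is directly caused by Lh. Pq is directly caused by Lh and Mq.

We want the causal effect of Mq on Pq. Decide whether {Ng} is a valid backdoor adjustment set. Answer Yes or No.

Yes

Backdoor paths from Mq to Pq (paths whose first edge points into Mq):
  P1: Mq <- Ng -> Lh -> Pq
Condition 1 (no descendant of Mq in the set): holds — descendants of Mq are {Ca, Pq}; none are in {Ng}.
Condition 2 (every backdoor path blocked by {Ng}):
  P1: blocked at fork node Ng ∈ conditioning set.
{Ng} satisfies the backdoor criterion.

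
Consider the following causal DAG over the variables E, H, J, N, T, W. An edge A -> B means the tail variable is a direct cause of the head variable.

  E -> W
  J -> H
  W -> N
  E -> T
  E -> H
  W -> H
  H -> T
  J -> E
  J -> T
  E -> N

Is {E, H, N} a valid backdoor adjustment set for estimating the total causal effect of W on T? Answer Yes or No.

Backdoor paths from W to T (paths whose first edge points into W):
  P1: W <- E <- J -> H -> T
  P2: W <- E <- J -> T
  P3: W <- E -> H <- J -> T
  P4: W <- E -> H -> T
  P5: W <- E -> T
Condition 1 (no descendant of W in the set): FAILS — H and N are descendants of W.
Condition 2 (every backdoor path blocked by {E, H, N}):
  P1: blocked at chain node E ∈ conditioning set.
  P2: blocked at chain node E ∈ conditioning set.
  P3: blocked at fork node E ∈ conditioning set.
  P4: blocked at fork node E ∈ conditioning set.
  P5: blocked at fork node E ∈ conditioning set.
{E, H, N} does not satisfy the backdoor criterion.

No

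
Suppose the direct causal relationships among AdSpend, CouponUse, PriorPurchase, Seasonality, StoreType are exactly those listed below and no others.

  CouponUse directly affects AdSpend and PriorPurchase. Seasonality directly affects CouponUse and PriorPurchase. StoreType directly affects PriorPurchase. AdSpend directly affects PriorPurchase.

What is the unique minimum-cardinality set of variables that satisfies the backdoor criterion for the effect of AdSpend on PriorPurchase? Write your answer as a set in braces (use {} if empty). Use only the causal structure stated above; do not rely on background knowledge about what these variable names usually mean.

{CouponUse}

Variables eligible for adjustment (non-descendants of AdSpend, excluding AdSpend and PriorPurchase): {CouponUse, Seasonality, StoreType}.
Backdoor paths from AdSpend to PriorPurchase:
  P1: AdSpend <- CouponUse <- Seasonality -> PriorPurchase
  P2: AdSpend <- CouponUse -> PriorPurchase
The empty set is not sufficient: P1 (AdSpend <- CouponUse <- Seasonality -> PriorPurchase) has no collider blocking it and no conditioned non-collider, so it is open.
Try {CouponUse}:
  P1: blocked at chain node CouponUse ∈ conditioning set.
  P2: blocked at fork node CouponUse ∈ conditioning set.
{CouponUse} contains no descendant of AdSpend and blocks every backdoor path.
No other singleton works — e.g. {Seasonality} leaves P2 open — so {CouponUse} is the unique smallest valid adjustment set.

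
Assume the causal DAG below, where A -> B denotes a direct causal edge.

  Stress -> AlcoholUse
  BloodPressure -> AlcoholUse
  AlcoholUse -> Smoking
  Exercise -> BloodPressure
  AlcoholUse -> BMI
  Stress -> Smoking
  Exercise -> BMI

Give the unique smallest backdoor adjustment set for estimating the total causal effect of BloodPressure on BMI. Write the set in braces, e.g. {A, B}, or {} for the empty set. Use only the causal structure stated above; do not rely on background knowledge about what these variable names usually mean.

Variables eligible for adjustment (non-descendants of BloodPressure, excluding BloodPressure and BMI): {Exercise, Stress}.
Backdoor paths from BloodPressure to BMI:
  P1: BloodPressure <- Exercise -> BMI
The empty set is not sufficient: P1 (BloodPressure <- Exercise -> BMI) has no collider blocking it and no conditioned non-collider, so it is open.
Try {Exercise}:
  P1: blocked at fork node Exercise ∈ conditioning set.
{Exercise} contains no descendant of BloodPressure and blocks every backdoor path.
No other singleton works — e.g. {Stress} leaves P1 open — so {Exercise} is the unique smallest valid adjustment set.

{Exercise}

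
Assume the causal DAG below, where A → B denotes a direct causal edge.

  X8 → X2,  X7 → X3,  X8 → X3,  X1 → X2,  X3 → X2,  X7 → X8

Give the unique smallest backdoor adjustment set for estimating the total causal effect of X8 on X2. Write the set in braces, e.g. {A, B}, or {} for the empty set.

{X7}

Variables eligible for adjustment (non-descendants of X8, excluding X8 and X2): {X1, X7}.
Backdoor paths from X8 to X2:
  P1: X8 <- X7 -> X3 -> X2
The empty set is not sufficient: P1 (X8 <- X7 -> X3 -> X2) has no collider blocking it and no conditioned non-collider, so it is open.
Try {X7}:
  P1: blocked at fork node X7 ∈ conditioning set.
{X7} contains no descendant of X8 and blocks every backdoor path.
No other singleton works — e.g. {X1} leaves P1 open — so {X7} is the unique smallest valid adjustment set.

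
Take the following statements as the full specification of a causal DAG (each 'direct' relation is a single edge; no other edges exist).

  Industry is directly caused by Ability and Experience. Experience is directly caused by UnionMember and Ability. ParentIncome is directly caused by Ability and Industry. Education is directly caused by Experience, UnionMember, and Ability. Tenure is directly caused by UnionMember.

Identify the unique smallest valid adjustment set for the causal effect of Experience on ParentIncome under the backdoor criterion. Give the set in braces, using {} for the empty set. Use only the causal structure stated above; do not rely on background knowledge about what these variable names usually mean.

Variables eligible for adjustment (non-descendants of Experience, excluding Experience and ParentIncome): {Ability, Tenure, UnionMember}.
Backdoor paths from Experience to ParentIncome:
  P1: Experience <- UnionMember -> Education <- Ability -> Industry -> ParentIncome
  P2: Experience <- UnionMember -> Education <- Ability -> ParentIncome
  P3: Experience <- Ability -> Industry -> ParentIncome
  P4: Experience <- Ability -> ParentIncome
The empty set is not sufficient: P3 (Experience <- Ability -> Industry -> ParentIncome) has no collider blocking it and no conditioned non-collider, so it is open.
Try {Ability}:
  P1: blocked at collider Education (neither it nor any descendant is in the conditioning set).
  P2: blocked at collider Education (neither it nor any descendant is in the conditioning set).
  P3: blocked at fork node Ability ∈ conditioning set.
  P4: blocked at fork node Ability ∈ conditioning set.
{Ability} contains no descendant of Experience and blocks every backdoor path.
No other singleton works — e.g. {UnionMember} leaves P3 open — so {Ability} is the unique smallest valid adjustment set.

{Ability}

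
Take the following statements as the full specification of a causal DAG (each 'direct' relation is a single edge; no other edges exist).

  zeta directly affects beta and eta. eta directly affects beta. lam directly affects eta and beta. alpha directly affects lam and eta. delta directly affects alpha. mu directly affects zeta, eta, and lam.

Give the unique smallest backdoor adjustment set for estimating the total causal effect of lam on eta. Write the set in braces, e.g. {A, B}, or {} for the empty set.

Variables eligible for adjustment (non-descendants of lam, excluding lam and eta): {alpha, delta, mu, zeta}.
Backdoor paths from lam to eta:
  P1: lam <- mu -> zeta -> eta
  P2: lam <- mu -> zeta -> beta <- eta
  P3: lam <- mu -> eta
  P4: lam <- alpha -> eta
The empty set is not sufficient: P1 (lam <- mu -> zeta -> eta) has no collider blocking it and no conditioned non-collider, so it is open.
Try {alpha, mu}:
  P1: blocked at fork node mu ∈ conditioning set.
  P2: blocked at fork node mu ∈ conditioning set.
  P3: blocked at fork node mu ∈ conditioning set.
  P4: blocked at fork node alpha ∈ conditioning set.
{alpha, mu} contains no descendant of lam and blocks every backdoor path.
Every element of {alpha, mu} is needed (dropping alpha leaves P4 open; dropping mu leaves P1 open), so no proper subset is valid.
Among all size-2 subsets of the eligible variables, only {alpha, mu} blocks every backdoor path, so it is the unique smallest valid adjustment set.

{alpha, mu}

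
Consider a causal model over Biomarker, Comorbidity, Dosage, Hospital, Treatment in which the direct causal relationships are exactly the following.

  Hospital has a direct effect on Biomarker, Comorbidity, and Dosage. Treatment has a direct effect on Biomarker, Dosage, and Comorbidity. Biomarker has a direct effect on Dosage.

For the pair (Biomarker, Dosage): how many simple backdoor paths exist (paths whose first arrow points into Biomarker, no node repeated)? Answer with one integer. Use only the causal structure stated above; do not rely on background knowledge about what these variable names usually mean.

4

A backdoor path from Biomarker to Dosage is any simple undirected path whose first edge points into Biomarker (i.e. leaves Biomarker via a parent).
Parents of Biomarker: {Hospital, Treatment}.
Enumerating:
  P1: Biomarker <- Treatment -> Comorbidity <- Hospital -> Dosage
  P2: Biomarker <- Treatment -> Dosage
  P3: Biomarker <- Hospital -> Comorbidity <- Treatment -> Dosage
  P4: Biomarker <- Hospital -> Dosage
That exhausts the simple backdoor paths. Count: 4.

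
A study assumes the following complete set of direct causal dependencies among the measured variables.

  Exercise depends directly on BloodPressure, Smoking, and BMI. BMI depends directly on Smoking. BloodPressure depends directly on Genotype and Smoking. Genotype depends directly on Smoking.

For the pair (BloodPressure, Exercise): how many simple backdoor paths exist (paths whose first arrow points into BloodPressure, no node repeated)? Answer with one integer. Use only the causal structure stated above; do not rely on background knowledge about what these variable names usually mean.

4

A backdoor path from BloodPressure to Exercise is any simple undirected path whose first edge points into BloodPressure (i.e. leaves BloodPressure via a parent).
Parents of BloodPressure: {Genotype, Smoking}.
Enumerating:
  P1: BloodPressure <- Smoking -> BMI -> Exercise
  P2: BloodPressure <- Smoking -> Exercise
  P3: BloodPressure <- Genotype <- Smoking -> BMI -> Exercise
  P4: BloodPressure <- Genotype <- Smoking -> Exercise
That exhausts the simple backdoor paths. Count: 4.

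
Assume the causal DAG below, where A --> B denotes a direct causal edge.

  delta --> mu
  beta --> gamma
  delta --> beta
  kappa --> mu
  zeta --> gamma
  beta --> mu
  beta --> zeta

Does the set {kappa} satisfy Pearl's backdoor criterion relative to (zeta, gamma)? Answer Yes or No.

No

Backdoor paths from zeta to gamma (paths whose first edge points into zeta):
  P1: zeta <- beta -> gamma
Condition 1 (no descendant of zeta in the set): holds — descendants of zeta are {gamma}; none are in {kappa}.
Condition 2 (every backdoor path blocked by {kappa}):
  P1: open — no interior node is in the conditioning set.
{kappa} does not satisfy the backdoor criterion.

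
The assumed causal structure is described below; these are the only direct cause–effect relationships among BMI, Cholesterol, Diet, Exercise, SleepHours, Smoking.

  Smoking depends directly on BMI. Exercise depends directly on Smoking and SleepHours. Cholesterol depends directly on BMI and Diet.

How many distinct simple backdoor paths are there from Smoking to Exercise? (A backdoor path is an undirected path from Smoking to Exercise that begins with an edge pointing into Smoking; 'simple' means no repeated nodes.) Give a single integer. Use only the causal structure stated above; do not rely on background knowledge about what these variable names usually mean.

A backdoor path from Smoking to Exercise is any simple undirected path whose first edge points into Smoking (i.e. leaves Smoking via a parent).
Parents of Smoking: {BMI}.
No simple path from any parent of Smoking reaches Exercise without revisiting Smoking, so there are no backdoor paths.

0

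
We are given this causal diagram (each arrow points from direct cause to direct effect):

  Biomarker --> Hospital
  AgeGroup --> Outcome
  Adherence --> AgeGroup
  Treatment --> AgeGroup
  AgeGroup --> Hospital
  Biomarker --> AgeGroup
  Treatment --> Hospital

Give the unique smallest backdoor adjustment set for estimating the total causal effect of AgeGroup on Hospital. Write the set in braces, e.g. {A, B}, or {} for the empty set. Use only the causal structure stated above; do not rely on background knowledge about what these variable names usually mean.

Variables eligible for adjustment (non-descendants of AgeGroup, excluding AgeGroup and Hospital): {Adherence, Biomarker, Treatment}.
Backdoor paths from AgeGroup to Hospital:
  P1: AgeGroup <- Treatment -> Hospital
  P2: AgeGroup <- Biomarker -> Hospital
The empty set is not sufficient: P1 (AgeGroup <- Treatment -> Hospital) has no collider blocking it and no conditioned non-collider, so it is open.
Try {Biomarker, Treatment}:
  P1: blocked at fork node Treatment ∈ conditioning set.
  P2: blocked at fork node Biomarker ∈ conditioning set.
{Biomarker, Treatment} contains no descendant of AgeGroup and blocks every backdoor path.
Every element of {Biomarker, Treatment} is needed (dropping Biomarker leaves P2 open; dropping Treatment leaves P1 open), so no proper subset is valid.
Among all size-2 subsets of the eligible variables, only {Biomarker, Treatment} blocks every backdoor path, so it is the unique smallest valid adjustment set.

{Biomarker, Treatment}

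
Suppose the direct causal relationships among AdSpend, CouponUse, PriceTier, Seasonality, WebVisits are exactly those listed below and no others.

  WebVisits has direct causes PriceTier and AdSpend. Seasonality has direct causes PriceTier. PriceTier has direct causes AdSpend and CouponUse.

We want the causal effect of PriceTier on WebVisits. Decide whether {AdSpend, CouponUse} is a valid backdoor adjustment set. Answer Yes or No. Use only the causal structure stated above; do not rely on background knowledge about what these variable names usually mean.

Backdoor paths from PriceTier to WebVisits (paths whose first edge points into PriceTier):
  P1: PriceTier <- AdSpend -> WebVisits
Condition 1 (no descendant of PriceTier in the set): holds — descendants of PriceTier are {Seasonality, WebVisits}; none are in {AdSpend, CouponUse}.
Condition 2 (every backdoor path blocked by {AdSpend, CouponUse}):
  P1: blocked at fork node AdSpend ∈ conditioning set.
{AdSpend, CouponUse} satisfies the backdoor criterion.

Yes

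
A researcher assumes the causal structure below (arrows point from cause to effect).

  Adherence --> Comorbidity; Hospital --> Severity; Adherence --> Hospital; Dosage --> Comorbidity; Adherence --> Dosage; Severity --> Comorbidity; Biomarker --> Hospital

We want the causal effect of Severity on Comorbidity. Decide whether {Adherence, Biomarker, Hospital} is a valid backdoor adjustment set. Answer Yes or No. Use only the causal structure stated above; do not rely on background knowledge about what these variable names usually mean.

Backdoor paths from Severity to Comorbidity (paths whose first edge points into Severity):
  P1: Severity <- Hospital <- Adherence -> Dosage -> Comorbidity
  P2: Severity <- Hospital <- Adherence -> Comorbidity
Condition 1 (no descendant of Severity in the set): holds — descendants of Severity are {Comorbidity}; none are in {Adherence, Biomarker, Hospital}.
Condition 2 (every backdoor path blocked by {Adherence, Biomarker, Hospital}):
  P1: blocked at chain node Hospital ∈ conditioning set.
  P2: blocked at chain node Hospital ∈ conditioning set.
{Adherence, Biomarker, Hospital} satisfies the backdoor criterion.

Yes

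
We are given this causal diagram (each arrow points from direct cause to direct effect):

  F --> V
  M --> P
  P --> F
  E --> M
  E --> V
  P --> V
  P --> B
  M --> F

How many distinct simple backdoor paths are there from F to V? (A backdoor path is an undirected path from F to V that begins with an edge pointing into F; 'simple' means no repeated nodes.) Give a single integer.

A backdoor path from F to V is any simple undirected path whose first edge points into F (i.e. leaves F via a parent).
Parents of F: {M, P}.
Enumerating:
  P1: F <- M <- E -> V
  P2: F <- M -> P -> V
  P3: F <- P <- M <- E -> V
  P4: F <- P -> V
That exhausts the simple backdoor paths. Count: 4.

4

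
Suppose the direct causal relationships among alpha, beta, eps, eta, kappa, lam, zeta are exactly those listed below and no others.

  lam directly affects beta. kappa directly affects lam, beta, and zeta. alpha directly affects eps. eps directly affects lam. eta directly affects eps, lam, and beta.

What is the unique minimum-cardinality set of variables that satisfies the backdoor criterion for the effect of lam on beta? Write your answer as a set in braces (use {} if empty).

Variables eligible for adjustment (non-descendants of lam, excluding lam and beta): {alpha, eps, eta, kappa, zeta}.
Backdoor paths from lam to beta:
  P1: lam <- kappa -> beta
  P2: lam <- eta -> beta
  P3: lam <- eps <- eta -> beta
The empty set is not sufficient: P1 (lam <- kappa -> beta) has no collider blocking it and no conditioned non-collider, so it is open.
Try {eta, kappa}:
  P1: blocked at fork node kappa ∈ conditioning set.
  P2: blocked at fork node eta ∈ conditioning set.
  P3: blocked at fork node eta ∈ conditioning set.
{eta, kappa} contains no descendant of lam and blocks every backdoor path.
Every element of {eta, kappa} is needed (dropping eta leaves P2 open; dropping kappa leaves P1 open), so no proper subset is valid.
Among all size-2 subsets of the eligible variables, only {eta, kappa} blocks every backdoor path, so it is the unique smallest valid adjustment set.

{eta, kappa}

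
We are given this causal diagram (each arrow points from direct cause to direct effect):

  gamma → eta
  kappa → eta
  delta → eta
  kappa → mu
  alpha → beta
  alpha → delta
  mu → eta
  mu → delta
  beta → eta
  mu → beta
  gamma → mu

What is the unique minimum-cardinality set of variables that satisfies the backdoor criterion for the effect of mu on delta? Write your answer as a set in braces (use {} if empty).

Variables eligible for adjustment (non-descendants of mu, excluding mu and delta): {alpha, gamma, kappa}.
Backdoor paths from mu to delta:
  P1: mu <- gamma -> eta <- beta <- alpha -> delta
  P2: mu <- gamma -> eta <- delta
  P3: mu <- kappa -> eta <- beta <- alpha -> delta
  P4: mu <- kappa -> eta <- delta
Each backdoor path contains an unconditioned collider, so every path is already blocked with the empty conditioning set:
  P1: blocked at collider eta (neither it nor any descendant is in the conditioning set).
  P2: blocked at collider eta (neither it nor any descendant is in the conditioning set).
  P3: blocked at collider eta (neither it nor any descendant is in the conditioning set).
  P4: blocked at collider eta (neither it nor any descendant is in the conditioning set).
The empty set is therefore the unique smallest valid set.

{}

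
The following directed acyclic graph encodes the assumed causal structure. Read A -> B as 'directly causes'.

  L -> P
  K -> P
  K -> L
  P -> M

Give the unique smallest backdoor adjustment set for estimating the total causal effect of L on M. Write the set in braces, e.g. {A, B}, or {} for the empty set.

{K}

Variables eligible for adjustment (non-descendants of L, excluding L and M): {K}.
Backdoor paths from L to M:
  P1: L <- K -> P -> M
The empty set is not sufficient: P1 (L <- K -> P -> M) has no collider blocking it and no conditioned non-collider, so it is open.
Try {K}:
  P1: blocked at fork node K ∈ conditioning set.
{K} contains no descendant of L and blocks every backdoor path.
{K} is the unique smallest valid adjustment set.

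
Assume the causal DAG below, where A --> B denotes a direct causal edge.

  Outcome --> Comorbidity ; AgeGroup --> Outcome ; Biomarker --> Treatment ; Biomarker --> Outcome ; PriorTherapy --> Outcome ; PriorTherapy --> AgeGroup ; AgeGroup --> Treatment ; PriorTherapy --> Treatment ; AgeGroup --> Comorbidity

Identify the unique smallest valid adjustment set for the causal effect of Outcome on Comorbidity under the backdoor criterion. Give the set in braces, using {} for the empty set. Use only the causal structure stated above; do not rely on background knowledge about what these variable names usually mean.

{AgeGroup}

Variables eligible for adjustment (non-descendants of Outcome, excluding Outcome and Comorbidity): {AgeGroup, Biomarker, PriorTherapy, Treatment}.
Backdoor paths from Outcome to Comorbidity:
  P1: Outcome <- Biomarker -> Treatment <- PriorTherapy -> AgeGroup -> Comorbidity
  P2: Outcome <- Biomarker -> Treatment <- AgeGroup -> Comorbidity
  P3: Outcome <- PriorTherapy -> AgeGroup -> Comorbidity
  P4: Outcome <- PriorTherapy -> Treatment <- AgeGroup -> Comorbidity
  P5: Outcome <- AgeGroup -> Comorbidity
The empty set is not sufficient: P3 (Outcome <- PriorTherapy -> AgeGroup -> Comorbidity) has no collider blocking it and no conditioned non-collider, so it is open.
Try {AgeGroup}:
  P1: blocked at collider Treatment (neither it nor any descendant is in the conditioning set).
  P2: blocked at collider Treatment (neither it nor any descendant is in the conditioning set).
  P3: blocked at chain node AgeGroup ∈ conditioning set.
  P4: blocked at collider Treatment (neither it nor any descendant is in the conditioning set).
  P5: blocked at fork node AgeGroup ∈ conditioning set.
{AgeGroup} contains no descendant of Outcome and blocks every backdoor path.
No other singleton works — e.g. {Biomarker} leaves P3 open — so {AgeGroup} is the unique smallest valid adjustment set.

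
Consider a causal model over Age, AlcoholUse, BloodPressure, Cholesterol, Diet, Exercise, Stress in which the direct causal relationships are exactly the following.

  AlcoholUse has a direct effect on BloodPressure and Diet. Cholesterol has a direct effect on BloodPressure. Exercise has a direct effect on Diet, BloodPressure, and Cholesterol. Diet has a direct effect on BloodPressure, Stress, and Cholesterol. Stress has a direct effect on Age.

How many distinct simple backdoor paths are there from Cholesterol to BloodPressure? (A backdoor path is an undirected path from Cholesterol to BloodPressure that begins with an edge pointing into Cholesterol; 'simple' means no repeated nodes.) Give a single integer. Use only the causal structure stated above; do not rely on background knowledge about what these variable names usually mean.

A backdoor path from Cholesterol to BloodPressure is any simple undirected path whose first edge points into Cholesterol (i.e. leaves Cholesterol via a parent).
Parents of Cholesterol: {Diet, Exercise}.
Enumerating:
  P1: Cholesterol <- Exercise -> Diet <- AlcoholUse -> BloodPressure
  P2: Cholesterol <- Exercise -> Diet -> BloodPressure
  P3: Cholesterol <- Exercise -> BloodPressure
  P4: Cholesterol <- Diet <- AlcoholUse -> BloodPressure
  P5: Cholesterol <- Diet <- Exercise -> BloodPressure
  P6: Cholesterol <- Diet -> BloodPressure
That exhausts the simple backdoor paths. Count: 6.

6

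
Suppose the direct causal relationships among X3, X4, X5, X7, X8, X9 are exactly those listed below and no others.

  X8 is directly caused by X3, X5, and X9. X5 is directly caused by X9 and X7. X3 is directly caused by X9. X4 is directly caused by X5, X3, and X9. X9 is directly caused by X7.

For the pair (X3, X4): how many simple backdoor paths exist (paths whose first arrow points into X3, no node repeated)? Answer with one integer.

A backdoor path from X3 to X4 is any simple undirected path whose first edge points into X3 (i.e. leaves X3 via a parent).
Parents of X3: {X9}.
Enumerating:
  P1: X3 <- X9 <- X7 -> X5 -> X4
  P2: X3 <- X9 -> X5 -> X4
  P3: X3 <- X9 -> X4
  P4: X3 <- X9 -> X8 <- X5 -> X4
That exhausts the simple backdoor paths. Count: 4.

4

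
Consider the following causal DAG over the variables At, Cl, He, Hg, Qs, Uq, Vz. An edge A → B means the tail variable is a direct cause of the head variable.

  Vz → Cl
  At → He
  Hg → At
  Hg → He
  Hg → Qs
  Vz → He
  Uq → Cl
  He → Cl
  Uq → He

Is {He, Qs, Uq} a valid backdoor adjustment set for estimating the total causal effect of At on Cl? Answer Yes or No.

Backdoor paths from At to Cl (paths whose first edge points into At):
  P1: At <- Hg -> He <- Uq -> Cl
  P2: At <- Hg -> He <- Vz -> Cl
  P3: At <- Hg -> He -> Cl
Condition 1 (no descendant of At in the set): FAILS — He is a descendant of At.
Condition 2 (every backdoor path blocked by {He, Qs, Uq}):
  P1: blocked at fork node Uq ∈ conditioning set.
  P2: open — collider(s) He are conditioned on (or have a conditioned descendant) and no non-collider on the path is in the set.
  P3: blocked at chain node He ∈ conditioning set.
{He, Qs, Uq} does not satisfy the backdoor criterion.

No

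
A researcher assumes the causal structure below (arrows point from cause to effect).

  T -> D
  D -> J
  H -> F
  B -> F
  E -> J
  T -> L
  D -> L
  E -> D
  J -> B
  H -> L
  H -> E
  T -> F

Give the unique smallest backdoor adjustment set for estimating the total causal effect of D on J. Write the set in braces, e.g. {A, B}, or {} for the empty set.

{E}

Variables eligible for adjustment (non-descendants of D, excluding D and J): {E, H, T}.
Backdoor paths from D to J:
  P1: D <- T -> F <- H -> E -> J
  P2: D <- T -> F <- B <- J
  P3: D <- T -> L <- H -> E -> J
  P4: D <- T -> L <- H -> F <- B <- J
  P5: D <- E <- H -> F <- B <- J
  P6: D <- E <- H -> L <- T -> F <- B <- J
  P7: D <- E -> J
The empty set is not sufficient: P7 (D <- E -> J) has no collider blocking it and no conditioned non-collider, so it is open.
Try {E}:
  P1: blocked at collider F (neither it nor any descendant is in the conditioning set).
  P2: blocked at collider F (neither it nor any descendant is in the conditioning set).
  P3: blocked at collider L (neither it nor any descendant is in the conditioning set).
  P4: blocked at collider L (neither it nor any descendant is in the conditioning set).
  P5: blocked at chain node E ∈ conditioning set.
  P6: blocked at chain node E ∈ conditioning set.
  P7: blocked at fork node E ∈ conditioning set.
{E} contains no descendant of D and blocks every backdoor path.
No other singleton works — e.g. {T} leaves P7 open — so {E} is the unique smallest valid adjustment set.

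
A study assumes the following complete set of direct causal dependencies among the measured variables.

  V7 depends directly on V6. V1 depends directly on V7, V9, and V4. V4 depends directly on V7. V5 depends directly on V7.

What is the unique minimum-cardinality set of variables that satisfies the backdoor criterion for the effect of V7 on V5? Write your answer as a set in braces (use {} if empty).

Variables eligible for adjustment (non-descendants of V7, excluding V7 and V5): {V6, V9}.
Backdoor paths from V7 to V5:
  (none)
With no backdoor paths the empty set already satisfies the criterion, and it is trivially minimal.

{}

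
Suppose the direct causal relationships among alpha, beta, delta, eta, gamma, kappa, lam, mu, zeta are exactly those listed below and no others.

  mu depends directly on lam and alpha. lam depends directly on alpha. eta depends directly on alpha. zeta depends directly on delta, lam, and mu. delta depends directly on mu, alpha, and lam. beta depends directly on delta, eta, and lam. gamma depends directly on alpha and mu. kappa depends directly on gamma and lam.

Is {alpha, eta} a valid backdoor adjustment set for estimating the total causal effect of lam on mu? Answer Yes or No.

Yes

Backdoor paths from lam to mu (paths whose first edge points into lam):
  P1: lam <- alpha -> mu
  P2: lam <- alpha -> delta <- mu
  P3: lam <- alpha -> delta -> zeta <- mu
  P4: lam <- alpha -> gamma <- mu
  P5: lam <- alpha -> eta -> beta <- delta <- mu
  P6: lam <- alpha -> eta -> beta <- delta -> zeta <- mu
Condition 1 (no descendant of lam in the set): holds — descendants of lam are {beta, delta, gamma, kappa, mu, zeta}; none are in {alpha, eta}.
Condition 2 (every backdoor path blocked by {alpha, eta}):
  P1: blocked at fork node alpha ∈ conditioning set.
  P2: blocked at fork node alpha ∈ conditioning set.
  P3: blocked at fork node alpha ∈ conditioning set.
  P4: blocked at fork node alpha ∈ conditioning set.
  P5: blocked at fork node alpha ∈ conditioning set.
  P6: blocked at fork node alpha ∈ conditioning set.
{alpha, eta} satisfies the backdoor criterion.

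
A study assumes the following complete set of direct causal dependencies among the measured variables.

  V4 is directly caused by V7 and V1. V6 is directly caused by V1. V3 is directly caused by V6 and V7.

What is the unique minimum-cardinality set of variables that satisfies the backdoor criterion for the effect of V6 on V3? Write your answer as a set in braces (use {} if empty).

Variables eligible for adjustment (non-descendants of V6, excluding V6 and V3): {V1, V4, V7}.
Backdoor paths from V6 to V3:
  P1: V6 <- V1 -> V4 <- V7 -> V3
Each backdoor path contains an unconditioned collider, so every path is already blocked with the empty conditioning set:
  P1: blocked at collider V4 (neither it nor any descendant is in the conditioning set).
The empty set is therefore the unique smallest valid set.

{}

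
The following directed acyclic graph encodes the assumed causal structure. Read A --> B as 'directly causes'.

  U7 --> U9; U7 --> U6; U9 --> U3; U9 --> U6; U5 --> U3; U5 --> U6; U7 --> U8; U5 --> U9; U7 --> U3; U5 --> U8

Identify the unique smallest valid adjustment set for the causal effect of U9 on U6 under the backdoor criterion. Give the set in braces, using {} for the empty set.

{U5, U7}

Variables eligible for adjustment (non-descendants of U9, excluding U9 and U6): {U5, U7, U8}.
Backdoor paths from U9 to U6:
  P1: U9 <- U7 -> U6
  P2: U9 <- U7 -> U3 <- U5 -> U6
  P3: U9 <- U7 -> U8 <- U5 -> U6
  P4: U9 <- U5 -> U6
  P5: U9 <- U5 -> U3 <- U7 -> U6
  P6: U9 <- U5 -> U8 <- U7 -> U6
The empty set is not sufficient: P1 (U9 <- U7 -> U6) has no collider blocking it and no conditioned non-collider, so it is open.
Try {U5, U7}:
  P1: blocked at fork node U7 ∈ conditioning set.
  P2: blocked at fork node U7 ∈ conditioning set.
  P3: blocked at fork node U7 ∈ conditioning set.
  P4: blocked at fork node U5 ∈ conditioning set.
  P5: blocked at fork node U5 ∈ conditioning set.
  P6: blocked at fork node U5 ∈ conditioning set.
{U5, U7} contains no descendant of U9 and blocks every backdoor path.
Every element of {U5, U7} is needed (dropping U5 leaves P4 open; dropping U7 leaves P1 open), so no proper subset is valid.
Among all size-2 subsets of the eligible variables, only {U5, U7} blocks every backdoor path, so it is the unique smallest valid adjustment set.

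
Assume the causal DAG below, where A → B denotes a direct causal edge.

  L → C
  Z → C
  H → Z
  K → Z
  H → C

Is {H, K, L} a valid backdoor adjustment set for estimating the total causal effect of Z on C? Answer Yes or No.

Backdoor paths from Z to C (paths whose first edge points into Z):
  P1: Z <- H -> C
Condition 1 (no descendant of Z in the set): holds — descendants of Z are {C}; none are in {H, K, L}.
Condition 2 (every backdoor path blocked by {H, K, L}):
  P1: blocked at fork node H ∈ conditioning set.
{H, K, L} satisfies the backdoor criterion.

Yes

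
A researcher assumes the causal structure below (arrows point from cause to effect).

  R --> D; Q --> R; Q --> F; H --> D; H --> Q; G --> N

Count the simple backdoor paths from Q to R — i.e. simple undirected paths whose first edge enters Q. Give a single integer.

1

A backdoor path from Q to R is any simple undirected path whose first edge points into Q (i.e. leaves Q via a parent).
Parents of Q: {H}.
Enumerating:
  P1: Q <- H -> D <- R
That exhausts the simple backdoor paths. Count: 1.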